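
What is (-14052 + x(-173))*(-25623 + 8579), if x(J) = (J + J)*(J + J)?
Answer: -1800937216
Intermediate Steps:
x(J) = 4*J**2 (x(J) = (2*J)*(2*J) = 4*J**2)
(-14052 + x(-173))*(-25623 + 8579) = (-14052 + 4*(-173)**2)*(-25623 + 8579) = (-14052 + 4*29929)*(-17044) = (-14052 + 119716)*(-17044) = 105664*(-17044) = -1800937216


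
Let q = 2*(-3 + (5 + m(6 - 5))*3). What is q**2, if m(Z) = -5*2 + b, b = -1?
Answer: 1764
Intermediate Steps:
m(Z) = -11 (m(Z) = -5*2 - 1 = -10 - 1 = -11)
q = -42 (q = 2*(-3 + (5 - 11)*3) = 2*(-3 - 6*3) = 2*(-3 - 18) = 2*(-21) = -42)
q**2 = (-42)**2 = 1764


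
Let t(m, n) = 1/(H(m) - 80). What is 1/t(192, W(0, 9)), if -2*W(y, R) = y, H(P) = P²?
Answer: 36784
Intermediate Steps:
W(y, R) = -y/2
t(m, n) = 1/(-80 + m²) (t(m, n) = 1/(m² - 80) = 1/(-80 + m²))
1/t(192, W(0, 9)) = 1/(1/(-80 + 192²)) = 1/(1/(-80 + 36864)) = 1/(1/36784) = 36784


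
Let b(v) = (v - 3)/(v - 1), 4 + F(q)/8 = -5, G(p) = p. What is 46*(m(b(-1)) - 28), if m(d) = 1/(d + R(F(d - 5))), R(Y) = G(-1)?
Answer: -1242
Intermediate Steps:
F(q) = -72 (F(q) = -32 + 8*(-5) = -32 - 40 = -72)
b(v) = (-3 + v)/(-1 + v)
R(Y) = -1
m(d) = 1/(-1 + d) (m(d) = 1/(d - 1) = 1/(-1 + d))
46*(m(b(-1)) - 28) = 46*(1/(-1 + (-3 - 1)/(-1 - 1)) - 28) = 46*(1/(-1 - 4/(-2)) - 28) = 46*(1/(-1 - ½*(-4)) - 28) = 46*(1/(-1 + 2) - 28) = 46*(1/1 - 28) = 46*(1 - 28) = 46*(-27) = -1242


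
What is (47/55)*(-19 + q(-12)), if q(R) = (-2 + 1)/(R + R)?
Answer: -4277/264 ≈ -16.201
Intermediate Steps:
q(R) = -1/(2*R)
(47/55)*(-19 + q(-12)) = (47/55)*(-19 - 1/2/(-12)) = (47*(1/55))*(-19 - 1/2*(-1/12)) = 47*(-19 + 1/24)/55 = (47/55)*(-455/24) = -4277/264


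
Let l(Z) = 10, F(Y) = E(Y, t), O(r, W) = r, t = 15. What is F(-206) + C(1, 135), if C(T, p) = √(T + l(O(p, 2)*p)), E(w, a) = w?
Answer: -206 + √11 ≈ -202.68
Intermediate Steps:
F(Y) = Y
C(T, p) = √(10 + T) (C(T, p) = √(T + 10) = √(10 + T))
F(-206) + C(1, 135) = -206 + √(10 + 1) = -206 + √11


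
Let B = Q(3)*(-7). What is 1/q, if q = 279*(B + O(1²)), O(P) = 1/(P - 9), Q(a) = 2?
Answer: -8/31527 ≈ -0.00025375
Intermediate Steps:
O(P) = 1/(-9 + P)
B = -14 (B = 2*(-7) = -14)
q = -31527/8 (q = 279*(-14 + 1/(-9 + 1²)) = 279*(-14 + 1/(-9 + 1)) = 279*(-14 + 1/(-8)) = 279*(-14 - ⅛) = 279*(-113/8) = -31527/8 ≈ -3940.9)
1/q = 1/(-31527/8) = -8/31527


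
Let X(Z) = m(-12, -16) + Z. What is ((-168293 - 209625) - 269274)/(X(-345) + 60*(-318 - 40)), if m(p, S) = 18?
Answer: 647192/21807 ≈ 29.678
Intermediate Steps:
X(Z) = 18 + Z
((-168293 - 209625) - 269274)/(X(-345) + 60*(-318 - 40)) = ((-168293 - 209625) - 269274)/((18 - 345) + 60*(-318 - 40)) = (-377918 - 269274)/(-327 + 60*(-358)) = -647192/(-327 - 21480) = -647192/(-21807) = -647192*(-1/21807) = 647192/21807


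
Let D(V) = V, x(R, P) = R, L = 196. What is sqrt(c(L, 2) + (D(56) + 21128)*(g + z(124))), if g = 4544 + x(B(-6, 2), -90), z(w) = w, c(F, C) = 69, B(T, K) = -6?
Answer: sqrt(98759877) ≈ 9937.8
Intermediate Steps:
g = 4538 (g = 4544 - 6 = 4538)
sqrt(c(L, 2) + (D(56) + 21128)*(g + z(124))) = sqrt(69 + (56 + 21128)*(4538 + 124)) = sqrt(69 + 21184*4662) = sqrt(69 + 98759808) = sqrt(98759877)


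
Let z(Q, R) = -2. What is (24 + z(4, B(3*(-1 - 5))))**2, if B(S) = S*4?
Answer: 484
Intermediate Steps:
B(S) = 4*S
(24 + z(4, B(3*(-1 - 5))))**2 = (24 - 2)**2 = 22**2 = 484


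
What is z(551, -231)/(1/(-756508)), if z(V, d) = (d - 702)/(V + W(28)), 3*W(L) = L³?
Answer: 2117465892/23605 ≈ 89704.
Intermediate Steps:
W(L) = L³/3
z(V, d) = (-702 + d)/(21952/3 + V) (z(V, d) = (d - 702)/(V + (⅓)*28³) = (-702 + d)/(V + (⅓)*21952) = (-702 + d)/(V + 21952/3) = (-702 + d)/(21952/3 + V))
z(551, -231)/(1/(-756508)) = (3*(-702 - 231)/(21952 + 3*551))/(1/(-756508)) = (3*(-933)/(21952 + 1653))/(-1/756508) = (3*(-933)/23605)*(-756508) = (3*(1/23605)*(-933))*(-756508) = -2799/23605*(-756508) = 2117465892/23605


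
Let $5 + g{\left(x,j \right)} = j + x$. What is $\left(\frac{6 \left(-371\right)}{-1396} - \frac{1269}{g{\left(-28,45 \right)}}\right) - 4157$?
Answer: $- \frac{5948573}{1396} \approx -4261.2$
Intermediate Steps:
$g{\left(x,j \right)} = -5 + j + x$ ($g{\left(x,j \right)} = -5 + \left(j + x\right) = -5 + j + x$)
$\left(\frac{6 \left(-371\right)}{-1396} - \frac{1269}{g{\left(-28,45 \right)}}\right) - 4157 = \left(\frac{6 \left(-371\right)}{-1396} - \frac{1269}{-5 + 45 - 28}\right) - 4157 = \left(\left(-2226\right) \left(- \frac{1}{1396}\right) - \frac{1269}{12}\right) - 4157 = \left(\frac{1113}{698} - \frac{423}{4}\right) - 4157 = - \frac{145401}{1396} - 4157 = - \frac{5948573}{1396}$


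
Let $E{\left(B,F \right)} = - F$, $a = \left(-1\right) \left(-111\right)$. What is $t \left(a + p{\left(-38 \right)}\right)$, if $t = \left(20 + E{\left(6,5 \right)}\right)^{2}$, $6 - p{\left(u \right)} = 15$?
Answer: $22950$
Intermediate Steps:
$a = 111$
$p{\left(u \right)} = -9$ ($p{\left(u \right)} = 6 - 15 = -9$)
$t = 225$ ($t = \left(20 - 5\right)^{2} = 15^{2} = 225$)
$t \left(a + p{\left(-38 \right)}\right) = 225 \left(111 - 9\right) = 225 \cdot 102 = 22950$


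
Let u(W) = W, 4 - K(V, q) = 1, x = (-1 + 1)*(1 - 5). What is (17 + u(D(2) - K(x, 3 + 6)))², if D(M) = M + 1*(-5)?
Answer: 121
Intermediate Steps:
x = 0 (x = 0*(-4) = 0)
K(V, q) = 3 (K(V, q) = 4 - 1*1 = 4 - 1 = 3)
D(M) = -5 + M (D(M) = M - 5 = -5 + M)
(17 + u(D(2) - K(x, 3 + 6)))² = (17 + ((-5 + 2) - 1*3))² = (17 + (-3 - 3))² = (17 - 6)² = 11² = 121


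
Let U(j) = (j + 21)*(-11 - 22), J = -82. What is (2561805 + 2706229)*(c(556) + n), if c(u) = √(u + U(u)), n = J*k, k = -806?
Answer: 348174903128 + 5268034*I*√18485 ≈ 3.4817e+11 + 7.1624e+8*I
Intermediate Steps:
U(j) = -693 - 33*j (U(j) = (21 + j)*(-33) = -693 - 33*j)
n = 66092 (n = -82*(-806) = 66092)
c(u) = √(-693 - 32*u) (c(u) = √(u + (-693 - 33*u)) = √(-693 - 32*u))
(2561805 + 2706229)*(c(556) + n) = (2561805 + 2706229)*(√(-693 - 32*556) + 66092) = 5268034*(√(-693 - 17792) + 66092) = 5268034*(√(-18485) + 66092) = 5268034*(I*√18485 + 66092) = 5268034*(66092 + I*√18485) = 348174903128 + 5268034*I*√18485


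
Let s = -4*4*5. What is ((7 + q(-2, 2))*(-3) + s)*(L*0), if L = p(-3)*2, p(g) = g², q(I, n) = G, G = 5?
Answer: 0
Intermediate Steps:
q(I, n) = 5
s = -80 (s = -16*5 = -80)
L = 18 (L = (-3)²*2 = 9*2 = 18)
((7 + q(-2, 2))*(-3) + s)*(L*0) = ((7 + 5)*(-3) - 80)*(18*0) = (12*(-3) - 80)*0 = (-36 - 80)*0 = -116*0 = 0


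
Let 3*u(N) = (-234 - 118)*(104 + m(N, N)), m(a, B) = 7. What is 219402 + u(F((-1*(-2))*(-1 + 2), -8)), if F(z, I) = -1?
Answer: 206378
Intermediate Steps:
u(N) = -13024 (u(N) = ((-234 - 118)*(104 + 7))/3 = (-352*111)/3 = (⅓)*(-39072) = -13024)
219402 + u(F((-1*(-2))*(-1 + 2), -8)) = 219402 - 13024 = 206378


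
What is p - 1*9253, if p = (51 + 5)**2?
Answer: -6117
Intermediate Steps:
p = 3136 (p = 56**2 = 3136)
p - 1*9253 = 3136 - 1*9253 = 3136 - 9253 = -6117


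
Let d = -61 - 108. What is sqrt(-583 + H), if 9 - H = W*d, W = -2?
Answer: 4*I*sqrt(57) ≈ 30.199*I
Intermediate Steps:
d = -169
H = -329 (H = 9 - (-2)*(-169) = 9 - 1*338 = 9 - 338 = -329)
sqrt(-583 + H) = sqrt(-583 - 329) = sqrt(-912) = 4*I*sqrt(57)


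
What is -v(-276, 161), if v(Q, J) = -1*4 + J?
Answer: -157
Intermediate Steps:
v(Q, J) = -4 + J
-v(-276, 161) = -(-4 + 161) = -1*157 = -157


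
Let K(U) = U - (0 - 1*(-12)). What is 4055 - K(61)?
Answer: 4006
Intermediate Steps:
K(U) = -12 + U (K(U) = U - (0 + 12) = U - 1*12 = U - 12 = -12 + U)
4055 - K(61) = 4055 - (-12 + 61) = 4055 - 1*49 = 4055 - 49 = 4006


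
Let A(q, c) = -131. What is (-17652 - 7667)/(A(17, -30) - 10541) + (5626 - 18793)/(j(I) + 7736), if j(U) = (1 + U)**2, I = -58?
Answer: 137610991/117231920 ≈ 1.1738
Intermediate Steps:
(-17652 - 7667)/(A(17, -30) - 10541) + (5626 - 18793)/(j(I) + 7736) = (-17652 - 7667)/(-131 - 10541) + (5626 - 18793)/((1 - 58)**2 + 7736) = -25319/(-10672) - 13167/((-57)**2 + 7736) = -25319*(-1/10672) - 13167/(3249 + 7736) = 25319/10672 - 13167/10985 = 137610991/117231920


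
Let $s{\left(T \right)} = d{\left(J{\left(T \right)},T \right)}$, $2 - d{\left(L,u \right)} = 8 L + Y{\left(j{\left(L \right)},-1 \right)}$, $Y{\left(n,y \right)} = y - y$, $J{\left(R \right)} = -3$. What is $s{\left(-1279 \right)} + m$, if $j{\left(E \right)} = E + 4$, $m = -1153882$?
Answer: $-1153856$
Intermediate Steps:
$j{\left(E \right)} = 4 + E$
$Y{\left(n,y \right)} = 0$
$d{\left(L,u \right)} = 2 - 8 L$ ($d{\left(L,u \right)} = 2 - \left(8 L + 0\right) = 2 - 8 L$)
$s{\left(T \right)} = 26$ ($s{\left(T \right)} = 2 - -24 = 2 + 24 = 26$)
$s{\left(-1279 \right)} + m = 26 - 1153882 = -1153856$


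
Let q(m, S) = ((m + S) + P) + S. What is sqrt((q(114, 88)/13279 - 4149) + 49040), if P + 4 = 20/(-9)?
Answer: sqrt(1453907101705)/5691 ≈ 211.88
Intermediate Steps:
P = -56/9 (P = -4 + 20/(-9) = -4 + 20*(-1/9) = -4 - 20/9 = -56/9 ≈ -6.2222)
q(m, S) = -56/9 + m + 2*S (q(m, S) = ((m + S) - 56/9) + S = ((S + m) - 56/9) + S = (-56/9 + S + m) + S = -56/9 + m + 2*S)
sqrt((q(114, 88)/13279 - 4149) + 49040) = sqrt(((-56/9 + 114 + 2*88)/13279 - 4149) + 49040) = sqrt(((-56/9 + 114 + 176)*(1/13279) - 4149) + 49040) = sqrt(((2554/9)*(1/13279) - 4149) + 49040) = sqrt((2554/119511 - 4149) + 49040) = sqrt(-495848585/119511 + 49040) = sqrt(5364970855/119511) = sqrt(1453907101705)/5691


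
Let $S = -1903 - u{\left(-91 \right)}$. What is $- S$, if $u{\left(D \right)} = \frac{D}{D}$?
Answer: $1904$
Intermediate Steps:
$u{\left(D \right)} = 1$
$S = -1904$ ($S = -1903 - 1 = -1904$)
$- S = \left(-1\right) \left(-1904\right) = 1904$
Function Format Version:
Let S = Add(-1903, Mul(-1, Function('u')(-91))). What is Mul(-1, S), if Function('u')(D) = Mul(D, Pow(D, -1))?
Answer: 1904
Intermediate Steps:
Function('u')(D) = 1
S = -1904 (S = Add(-1903, Mul(-1, 1)) = Add(-1903, -1) = -1904)
Mul(-1, S) = Mul(-1, -1904) = 1904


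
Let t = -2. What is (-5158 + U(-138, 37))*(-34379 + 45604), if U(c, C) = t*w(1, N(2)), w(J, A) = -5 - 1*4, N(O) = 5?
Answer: -57696500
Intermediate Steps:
w(J, A) = -9 (w(J, A) = -5 - 4 = -9)
U(c, C) = 18 (U(c, C) = -2*(-9) = 18)
(-5158 + U(-138, 37))*(-34379 + 45604) = (-5158 + 18)*(-34379 + 45604) = -5140*11225 = -57696500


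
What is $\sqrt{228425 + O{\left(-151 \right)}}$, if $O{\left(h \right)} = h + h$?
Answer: $3 \sqrt{25347} \approx 477.62$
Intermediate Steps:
$O{\left(h \right)} = 2 h$
$\sqrt{228425 + O{\left(-151 \right)}} = \sqrt{228425 + 2 \left(-151\right)} = \sqrt{228425 - 302} = \sqrt{228123} = 3 \sqrt{25347}$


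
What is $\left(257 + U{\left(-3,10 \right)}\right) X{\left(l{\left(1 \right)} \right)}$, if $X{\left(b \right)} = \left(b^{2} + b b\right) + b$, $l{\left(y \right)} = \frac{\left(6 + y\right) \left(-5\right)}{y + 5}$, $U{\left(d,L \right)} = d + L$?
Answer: $\frac{49280}{3} \approx 16427.0$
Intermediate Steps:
$U{\left(d,L \right)} = L + d$
$l{\left(y \right)} = \frac{-30 - 5 y}{5 + y}$
$X{\left(b \right)} = b + 2 b^{2}$ ($X{\left(b \right)} = \left(b^{2} + b^{2}\right) + b = 2 b^{2} + b = b + 2 b^{2}$)
$\left(257 + U{\left(-3,10 \right)}\right) X{\left(l{\left(1 \right)} \right)} = \left(257 + \left(10 - 3\right)\right) \frac{5 \left(-6 - 1\right)}{5 + 1} \left(1 + 2 \frac{5 \left(-6 - 1\right)}{5 + 1}\right) = \left(257 + 7\right) \frac{5 \left(-6 - 1\right)}{6} \left(1 + 2 \frac{5 \left(-6 - 1\right)}{6}\right) = 264 \cdot 5 \cdot \frac{1}{6} \left(-7\right) \left(1 + 2 \cdot 5 \cdot \frac{1}{6} \left(-7\right)\right) = 264 \left(- \frac{35 \left(1 + 2 \left(- \frac{35}{6}\right)\right)}{6}\right) = 264 \left(- \frac{35 \left(1 - \frac{35}{3}\right)}{6}\right) = 264 \left(\left(- \frac{35}{6}\right) \left(- \frac{32}{3}\right)\right) = 264 \cdot \frac{560}{9} = \frac{49280}{3}$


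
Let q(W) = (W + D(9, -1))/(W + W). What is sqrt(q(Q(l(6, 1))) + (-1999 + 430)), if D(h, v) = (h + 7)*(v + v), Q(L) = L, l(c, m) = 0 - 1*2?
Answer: I*sqrt(6242)/2 ≈ 39.503*I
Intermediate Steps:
l(c, m) = -2 (l(c, m) = 0 - 2 = -2)
D(h, v) = 2*v*(7 + h) (D(h, v) = (7 + h)*(2*v) = 2*v*(7 + h))
q(W) = (-32 + W)/(2*W) (q(W) = (W + 2*(-1)*(7 + 9))/(W + W) = (W + 2*(-1)*16)/((2*W)) = (W - 32)*(1/(2*W)) = (-32 + W)*(1/(2*W)) = (-32 + W)/(2*W))
sqrt(q(Q(l(6, 1))) + (-1999 + 430)) = sqrt((1/2)*(-32 - 2)/(-2) + (-1999 + 430)) = sqrt((1/2)*(-1/2)*(-34) - 1569) = sqrt(17/2 - 1569) = sqrt(-3121/2) = I*sqrt(6242)/2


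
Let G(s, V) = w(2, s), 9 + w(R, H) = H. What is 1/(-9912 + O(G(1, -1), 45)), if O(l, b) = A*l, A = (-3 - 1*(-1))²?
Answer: -1/9944 ≈ -0.00010056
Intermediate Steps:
w(R, H) = -9 + H
G(s, V) = -9 + s
A = 4 (A = (-3 + 1)² = (-2)² = 4)
O(l, b) = 4*l
1/(-9912 + O(G(1, -1), 45)) = 1/(-9912 + 4*(-9 + 1)) = 1/(-9912 + 4*(-8)) = 1/(-9912 - 32) = 1/(-9944) = -1/9944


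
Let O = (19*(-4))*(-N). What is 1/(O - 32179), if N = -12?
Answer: -1/33091 ≈ -3.0220e-5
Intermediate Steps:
O = -912 (O = (19*(-4))*(-1*(-12)) = -76*12 = -912)
1/(O - 32179) = 1/(-912 - 32179) = 1/(-33091) = -1/33091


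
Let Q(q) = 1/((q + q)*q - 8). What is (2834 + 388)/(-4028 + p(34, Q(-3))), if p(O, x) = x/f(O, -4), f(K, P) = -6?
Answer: -193320/241681 ≈ -0.79990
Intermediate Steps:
Q(q) = 1/(-8 + 2*q**2) (Q(q) = 1/((2*q)*q - 8) = 1/(2*q**2 - 8) = 1/(-8 + 2*q**2))
p(O, x) = -x/6 (p(O, x) = x/(-6) = x*(-1/6) = -x/6)
(2834 + 388)/(-4028 + p(34, Q(-3))) = (2834 + 388)/(-4028 - 1/(12*(-4 + (-3)**2))) = 3222/(-4028 - 1/(12*(-4 + 9))) = 3222/(-4028 - 1/(12*5)) = 3222/(-4028 - 1/6*1/10) = 3222/(-4028 - 1/60) = 3222/(-241681/60) = 3222*(-60/241681) = -193320/241681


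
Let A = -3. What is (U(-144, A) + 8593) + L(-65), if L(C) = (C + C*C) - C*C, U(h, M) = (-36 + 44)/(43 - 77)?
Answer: 144972/17 ≈ 8527.8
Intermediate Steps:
U(h, M) = -4/17 (U(h, M) = 8/(-34) = 8*(-1/34) = -4/17)
L(C) = C (L(C) = (C + C²) - C² = C)
(U(-144, A) + 8593) + L(-65) = (-4/17 + 8593) - 65 = 146077/17 - 65 = 144972/17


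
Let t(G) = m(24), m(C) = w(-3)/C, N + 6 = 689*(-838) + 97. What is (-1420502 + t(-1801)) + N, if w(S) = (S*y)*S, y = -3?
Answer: -15982353/8 ≈ -1.9978e+6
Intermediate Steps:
N = -577291 (N = -6 + (689*(-838) + 97) = -6 + (-577382 + 97) = -6 - 577285 = -577291)
w(S) = -3*S² (w(S) = (S*(-3))*S = (-3*S)*S = -3*S²)
m(C) = -27/C (m(C) = (-3*(-3)²)/C = (-3*9)/C = -27/C)
t(G) = -9/8 (t(G) = -27/24 = -27*1/24 = -9/8)
(-1420502 + t(-1801)) + N = (-1420502 - 9/8) - 577291 = -11364025/8 - 577291 = -15982353/8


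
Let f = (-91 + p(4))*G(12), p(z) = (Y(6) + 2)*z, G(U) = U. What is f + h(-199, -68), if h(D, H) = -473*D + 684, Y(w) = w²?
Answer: 95543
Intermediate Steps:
h(D, H) = 684 - 473*D
p(z) = 38*z (p(z) = (6² + 2)*z = (36 + 2)*z = 38*z)
f = 732 (f = (-91 + 38*4)*12 = (-91 + 152)*12 = 61*12 = 732)
f + h(-199, -68) = 732 + (684 - 473*(-199)) = 732 + (684 + 94127) = 732 + 94811 = 95543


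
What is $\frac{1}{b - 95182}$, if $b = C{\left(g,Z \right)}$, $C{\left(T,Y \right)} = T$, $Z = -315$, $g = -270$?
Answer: $- \frac{1}{95452} \approx -1.0476 \cdot 10^{-5}$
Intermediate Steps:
$b = -270$
$\frac{1}{b - 95182} = \frac{1}{-270 - 95182} = \frac{1}{-95452} = - \frac{1}{95452}$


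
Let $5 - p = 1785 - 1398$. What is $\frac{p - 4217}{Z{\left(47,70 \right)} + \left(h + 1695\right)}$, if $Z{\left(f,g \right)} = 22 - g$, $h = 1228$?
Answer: $- \frac{4599}{2875} \approx -1.5997$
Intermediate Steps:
$p = -382$ ($p = 5 - \left(1785 - 1398\right) = 5 - 387 = -382$)
$\frac{p - 4217}{Z{\left(47,70 \right)} + \left(h + 1695\right)} = \frac{-382 - 4217}{\left(22 - 70\right) + \left(1228 + 1695\right)} = - \frac{4599}{\left(22 - 70\right) + 2923} = - \frac{4599}{-48 + 2923} = - \frac{4599}{2875}$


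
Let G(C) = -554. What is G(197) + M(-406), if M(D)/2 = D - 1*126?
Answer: -1618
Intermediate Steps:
M(D) = -252 + 2*D (M(D) = 2*(D - 1*126) = 2*(D - 126) = 2*(-126 + D) = -252 + 2*D)
G(197) + M(-406) = -554 + (-252 + 2*(-406)) = -554 + (-252 - 812) = -554 - 1064 = -1618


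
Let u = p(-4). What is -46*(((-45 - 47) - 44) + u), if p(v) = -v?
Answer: 6072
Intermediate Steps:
u = 4 (u = -1*(-4) = 4)
-46*(((-45 - 47) - 44) + u) = -46*(((-45 - 47) - 44) + 4) = -46*((-92 - 44) + 4) = -46*(-136 + 4) = -46*(-132) = 6072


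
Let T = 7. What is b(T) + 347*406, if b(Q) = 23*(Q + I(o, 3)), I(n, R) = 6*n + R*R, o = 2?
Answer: 141526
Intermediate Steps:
I(n, R) = R**2 + 6*n (I(n, R) = 6*n + R**2 = R**2 + 6*n)
b(Q) = 483 + 23*Q (b(Q) = 23*(Q + (3**2 + 6*2)) = 23*(Q + (9 + 12)) = 23*(Q + 21) = 23*(21 + Q) = 483 + 23*Q)
b(T) + 347*406 = (483 + 23*7) + 347*406 = (483 + 161) + 140882 = 644 + 140882 = 141526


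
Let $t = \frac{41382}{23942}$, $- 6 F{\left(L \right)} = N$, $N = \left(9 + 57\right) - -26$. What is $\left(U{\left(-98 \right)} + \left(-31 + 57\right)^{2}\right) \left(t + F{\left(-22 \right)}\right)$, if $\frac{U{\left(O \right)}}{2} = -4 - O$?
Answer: $- \frac{140714784}{11971} \approx -11755.0$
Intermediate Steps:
$U{\left(O \right)} = -8 - 2 O$ ($U{\left(O \right)} = 2 \left(-4 - O\right) = -8 - 2 O$)
$N = 92$ ($N = 66 + 26 = 92$)
$F{\left(L \right)} = - \frac{46}{3}$ ($F{\left(L \right)} = \left(- \frac{1}{6}\right) 92 = - \frac{46}{3}$)
$t = \frac{20691}{11971}$ ($t = 41382 \cdot \frac{1}{23942} = \frac{20691}{11971} \approx 1.7284$)
$\left(U{\left(-98 \right)} + \left(-31 + 57\right)^{2}\right) \left(t + F{\left(-22 \right)}\right) = \left(\left(-8 - -196\right) + \left(-31 + 57\right)^{2}\right) \left(\frac{20691}{11971} - \frac{46}{3}\right) = \left(\left(-8 + 196\right) + 26^{2}\right) \left(- \frac{488593}{35913}\right) = \left(188 + 676\right) \left(- \frac{488593}{35913}\right) = 864 \left(- \frac{488593}{35913}\right) = - \frac{140714784}{11971}$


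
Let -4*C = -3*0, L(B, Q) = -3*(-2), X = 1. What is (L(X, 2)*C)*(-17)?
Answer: 0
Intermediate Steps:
L(B, Q) = 6
C = 0 (C = -(-3)*0/4 = -¼*0 = 0)
(L(X, 2)*C)*(-17) = (6*0)*(-17) = 0*(-17) = 0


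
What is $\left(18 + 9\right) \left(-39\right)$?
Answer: $-1053$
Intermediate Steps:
$\left(18 + 9\right) \left(-39\right) = 27 \left(-39\right) = -1053$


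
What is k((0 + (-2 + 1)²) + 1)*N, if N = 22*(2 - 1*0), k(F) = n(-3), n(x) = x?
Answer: -132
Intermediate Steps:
k(F) = -3
N = 44 (N = 22*(2 + 0) = 22*2 = 44)
k((0 + (-2 + 1)²) + 1)*N = -3*44 = -132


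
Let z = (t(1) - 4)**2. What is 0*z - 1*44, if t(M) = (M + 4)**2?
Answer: -44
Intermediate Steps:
t(M) = (4 + M)**2
z = 441 (z = ((4 + 1)**2 - 4)**2 = (5**2 - 4)**2 = (25 - 4)**2 = 21**2 = 441)
0*z - 1*44 = 0*441 - 1*44 = 0 - 44 = -44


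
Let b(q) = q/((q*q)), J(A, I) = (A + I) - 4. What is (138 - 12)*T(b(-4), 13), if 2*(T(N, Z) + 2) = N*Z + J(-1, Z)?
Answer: 189/4 ≈ 47.250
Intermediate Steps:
J(A, I) = -4 + A + I
b(q) = 1/q (b(q) = q/(q**2) = q/q**2 = 1/q)
T(N, Z) = -9/2 + Z/2 + N*Z/2 (T(N, Z) = -2 + (N*Z + (-4 - 1 + Z))/2 = -2 + (N*Z + (-5 + Z))/2 = -2 + (-5 + Z + N*Z)/2 = -2 + (-5/2 + Z/2 + N*Z/2) = -9/2 + Z/2 + N*Z/2)
(138 - 12)*T(b(-4), 13) = (138 - 12)*(-9/2 + (1/2)*13 + (1/2)*13/(-4)) = 126*(-9/2 + 13/2 + (1/2)*(-1/4)*13) = 126*(-9/2 + 13/2 - 13/8) = 126*(3/8) = 189/4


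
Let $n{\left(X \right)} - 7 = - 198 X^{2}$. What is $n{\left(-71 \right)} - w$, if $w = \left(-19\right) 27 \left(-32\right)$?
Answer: $-1014527$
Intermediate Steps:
$n{\left(X \right)} = 7 - 198 X^{2}$
$w = 16416$ ($w = \left(-513\right) \left(-32\right) = 16416$)
$n{\left(-71 \right)} - w = \left(7 - 198 \left(-71\right)^{2}\right) - 16416 = \left(7 - 998118\right) - 16416 = -998111 - 16416 = -1014527$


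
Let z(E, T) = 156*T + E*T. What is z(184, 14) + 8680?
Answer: 13440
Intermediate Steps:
z(184, 14) + 8680 = 14*(156 + 184) + 8680 = 14*340 + 8680 = 4760 + 8680 = 13440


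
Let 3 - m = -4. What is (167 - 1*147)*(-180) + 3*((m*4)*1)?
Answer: -3516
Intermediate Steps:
m = 7 (m = 3 - 1*(-4) = 3 + 4 = 7)
(167 - 1*147)*(-180) + 3*((m*4)*1) = (167 - 1*147)*(-180) + 3*((7*4)*1) = (167 - 147)*(-180) + 3*(28*1) = 20*(-180) + 3*28 = -3600 + 84 = -3516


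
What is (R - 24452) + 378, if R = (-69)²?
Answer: -19313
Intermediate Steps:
R = 4761
(R - 24452) + 378 = (4761 - 24452) + 378 = -19691 + 378 = -19313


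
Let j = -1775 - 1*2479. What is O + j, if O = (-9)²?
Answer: -4173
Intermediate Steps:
j = -4254 (j = -1775 - 2479 = -4254)
O = 81
O + j = 81 - 4254 = -4173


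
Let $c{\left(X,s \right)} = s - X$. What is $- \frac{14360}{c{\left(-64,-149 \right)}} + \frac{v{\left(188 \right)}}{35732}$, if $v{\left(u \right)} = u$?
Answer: $\frac{25656375}{151861} \approx 168.95$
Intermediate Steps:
$- \frac{14360}{c{\left(-64,-149 \right)}} + \frac{v{\left(188 \right)}}{35732} = - \frac{14360}{-149 - -64} + \frac{188}{35732} = - \frac{14360}{-149 + 64} + 188 \cdot \frac{1}{35732} = - \frac{14360}{-85} + \frac{47}{8933} = \left(-14360\right) \left(- \frac{1}{85}\right) + \frac{47}{8933} = \frac{2872}{17} + \frac{47}{8933} = \frac{25656375}{151861}$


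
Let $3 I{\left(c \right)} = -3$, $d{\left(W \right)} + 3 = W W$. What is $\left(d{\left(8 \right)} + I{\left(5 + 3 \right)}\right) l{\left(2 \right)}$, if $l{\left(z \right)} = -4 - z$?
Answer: $-360$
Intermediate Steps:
$d{\left(W \right)} = -3 + W^{2}$ ($d{\left(W \right)} = -3 + W W = -3 + W^{2}$)
$I{\left(c \right)} = -1$ ($I{\left(c \right)} = \frac{1}{3} \left(-3\right) = -1$)
$\left(d{\left(8 \right)} + I{\left(5 + 3 \right)}\right) l{\left(2 \right)} = \left(\left(-3 + 8^{2}\right) - 1\right) \left(-4 - 2\right) = \left(\left(-3 + 64\right) - 1\right) \left(-4 - 2\right) = \left(61 - 1\right) \left(-6\right) = 60 \left(-6\right) = -360$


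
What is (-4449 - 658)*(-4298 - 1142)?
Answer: 27782080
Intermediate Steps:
(-4449 - 658)*(-4298 - 1142) = -5107*(-5440) = 27782080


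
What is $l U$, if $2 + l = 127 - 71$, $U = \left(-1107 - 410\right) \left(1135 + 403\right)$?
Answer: $-125989884$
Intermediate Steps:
$U = -2333146$ ($U = \left(-1517\right) 1538 = -2333146$)
$l = 54$ ($l = -2 + \left(127 - 71\right) = -2 + 56 = 54$)
$l U = 54 \left(-2333146\right) = -125989884$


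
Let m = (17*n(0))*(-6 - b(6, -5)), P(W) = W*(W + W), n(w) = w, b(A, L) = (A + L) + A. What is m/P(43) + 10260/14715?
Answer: 76/109 ≈ 0.69725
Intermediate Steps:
b(A, L) = L + 2*A
P(W) = 2*W**2 (P(W) = W*(2*W) = 2*W**2)
m = 0 (m = (17*0)*(-6 - (-5 + 2*6)) = 0*(-6 - (-5 + 12)) = 0*(-6 - 1*7) = 0*(-6 - 7) = 0*(-13) = 0)
m/P(43) + 10260/14715 = 0/((2*43**2)) + 10260/14715 = 0/((2*1849)) + 10260*(1/14715) = 0/3698 + 76/109 = 0*(1/3698) + 76/109 = 0 + 76/109 = 76/109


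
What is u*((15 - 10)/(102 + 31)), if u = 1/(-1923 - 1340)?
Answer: -5/433979 ≈ -1.1521e-5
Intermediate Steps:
u = -1/3263 (u = 1/(-3263) = -1/3263 ≈ -0.00030647)
u*((15 - 10)/(102 + 31)) = -(15 - 10)/(3263*(102 + 31)) = -5/(3263*133) = -1/3263*5/133 = -5/433979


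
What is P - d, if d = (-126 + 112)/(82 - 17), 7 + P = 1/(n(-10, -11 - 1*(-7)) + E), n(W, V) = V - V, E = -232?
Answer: -102377/15080 ≈ -6.7889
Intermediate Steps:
n(W, V) = 0
P = -1625/232 (P = -7 + 1/(0 - 232) = -7 + 1/(-232) = -7 - 1/232 = -1625/232 ≈ -7.0043)
d = -14/65 ≈ -0.21538
P - d = -1625/232 - 1*(-14/65) = -1625/232 + 14/65 = -102377/15080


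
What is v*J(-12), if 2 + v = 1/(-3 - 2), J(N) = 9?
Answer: -99/5 ≈ -19.800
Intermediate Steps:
v = -11/5 (v = -2 + 1/(-3 - 2) = -2 + 1/(-5) = -2 - ⅕ = -11/5 ≈ -2.2000)
v*J(-12) = -11/5*9 = -99/5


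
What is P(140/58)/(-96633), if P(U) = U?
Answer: -70/2802357 ≈ -2.4979e-5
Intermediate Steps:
P(140/58)/(-96633) = (140/58)/(-96633) = (140*(1/58))*(-1/96633) = (70/29)*(-1/96633) = -70/2802357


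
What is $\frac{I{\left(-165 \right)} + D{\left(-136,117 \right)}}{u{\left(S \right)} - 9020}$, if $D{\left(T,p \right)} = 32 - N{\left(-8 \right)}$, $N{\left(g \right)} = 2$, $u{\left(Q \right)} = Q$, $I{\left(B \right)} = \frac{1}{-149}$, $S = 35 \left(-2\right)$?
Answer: $- \frac{4469}{1354410} \approx -0.0032996$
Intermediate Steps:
$S = -70$
$I{\left(B \right)} = - \frac{1}{149}$
$D{\left(T,p \right)} = 30$ ($D{\left(T,p \right)} = 32 - 2 = 30$)
$\frac{I{\left(-165 \right)} + D{\left(-136,117 \right)}}{u{\left(S \right)} - 9020} = \frac{- \frac{1}{149} + 30}{-70 - 9020} = \frac{4469}{149 \left(-9090\right)} = \frac{4469}{149} \left(- \frac{1}{9090}\right) = - \frac{4469}{1354410}$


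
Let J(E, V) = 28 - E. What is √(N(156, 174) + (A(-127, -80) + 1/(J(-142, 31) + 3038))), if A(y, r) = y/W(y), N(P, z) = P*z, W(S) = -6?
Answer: √629018786202/4812 ≈ 164.82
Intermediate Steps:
A(y, r) = -y/6 (A(y, r) = y/(-6) = y*(-⅙) = -y/6)
√(N(156, 174) + (A(-127, -80) + 1/(J(-142, 31) + 3038))) = √(156*174 + (-⅙*(-127) + 1/((28 - 1*(-142)) + 3038))) = √(27144 + (127/6 + 1/((28 + 142) + 3038))) = √(27144 + (127/6 + 1/(170 + 3038))) = √(27144 + (127/6 + 1/3208)) = √(27144 + 203711/9624) = √(261437567/9624) = √629018786202/4812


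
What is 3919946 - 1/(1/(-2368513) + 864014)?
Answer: 8021888786294027713/2046428391181 ≈ 3.9199e+6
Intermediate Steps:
3919946 - 1/(1/(-2368513) + 864014) = 3919946 - 1/(-1/2368513 + 864014) = 3919946 - 1/2046428391181/2368513 = 3919946 - 1*2368513/2046428391181 = 3919946 - 2368513/2046428391181 = 8021888786294027713/2046428391181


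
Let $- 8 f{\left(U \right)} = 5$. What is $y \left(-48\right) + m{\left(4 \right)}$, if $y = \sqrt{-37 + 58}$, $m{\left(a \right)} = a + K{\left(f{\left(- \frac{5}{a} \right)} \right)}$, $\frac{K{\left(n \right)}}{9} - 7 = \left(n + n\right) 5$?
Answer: $\frac{43}{4} - 48 \sqrt{21} \approx -209.21$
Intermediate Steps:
$f{\left(U \right)} = - \frac{5}{8}$ ($f{\left(U \right)} = \left(- \frac{1}{8}\right) 5 = - \frac{5}{8}$)
$K{\left(n \right)} = 63 + 90 n$ ($K{\left(n \right)} = 63 + 9 \left(n + n\right) 5 = 63 + 9 \cdot 2 n 5 = 63 + 9 \cdot 10 n = 63 + 90 n$)
$m{\left(a \right)} = \frac{27}{4} + a$ ($m{\left(a \right)} = a + \left(63 + 90 \left(- \frac{5}{8}\right)\right) = a + \left(63 - \frac{225}{4}\right) = a + \frac{27}{4} = \frac{27}{4} + a$)
$y = \sqrt{21} \approx 4.5826$
$y \left(-48\right) + m{\left(4 \right)} = \sqrt{21} \left(-48\right) + \left(\frac{27}{4} + 4\right) = - 48 \sqrt{21} + \frac{43}{4} = \frac{43}{4} - 48 \sqrt{21}$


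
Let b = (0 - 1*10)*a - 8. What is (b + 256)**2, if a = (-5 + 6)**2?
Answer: 56644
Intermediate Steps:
a = 1 (a = 1**2 = 1)
b = -18 (b = (0 - 1*10)*1 - 8 = (0 - 10)*1 - 8 = -10*1 - 8 = -10 - 8 = -18)
(b + 256)**2 = (-18 + 256)**2 = 238**2 = 56644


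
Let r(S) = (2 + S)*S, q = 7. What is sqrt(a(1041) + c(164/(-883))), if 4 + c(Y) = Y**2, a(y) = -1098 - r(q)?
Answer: 3*I*sqrt(100923421)/883 ≈ 34.132*I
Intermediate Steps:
r(S) = S*(2 + S)
a(y) = -1161 (a(y) = -1098 - 7*(2 + 7) = -1098 - 7*9 = -1098 - 1*63 = -1098 - 63 = -1161)
c(Y) = -4 + Y**2
sqrt(a(1041) + c(164/(-883))) = sqrt(-1161 + (-4 + (164/(-883))**2)) = sqrt(-1161 + (-4 + (164*(-1/883))**2)) = sqrt(-1161 + (-4 + (-164/883)**2)) = sqrt(-1161 + (-4 + 26896/779689)) = sqrt(-1161 - 3091860/779689) = sqrt(-908310789/779689) = 3*I*sqrt(100923421)/883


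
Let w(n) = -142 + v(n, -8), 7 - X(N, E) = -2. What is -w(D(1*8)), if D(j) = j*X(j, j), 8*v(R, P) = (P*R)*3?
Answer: 358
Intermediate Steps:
X(N, E) = 9 (X(N, E) = 7 - 1*(-2) = 7 + 2 = 9)
v(R, P) = 3*P*R/8 (v(R, P) = ((P*R)*3)/8 = (3*P*R)/8 = 3*P*R/8)
D(j) = 9*j (D(j) = j*9 = 9*j)
w(n) = -142 - 3*n (w(n) = -142 + (3/8)*(-8)*n = -142 - 3*n)
-w(D(1*8)) = -(-142 - 27*1*8) = -(-142 - 27*8) = -(-142 - 3*72) = -(-142 - 216) = -1*(-358) = 358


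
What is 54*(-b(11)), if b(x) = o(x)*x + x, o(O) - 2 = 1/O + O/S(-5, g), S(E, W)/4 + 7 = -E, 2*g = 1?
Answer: -4077/4 ≈ -1019.3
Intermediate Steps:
g = ½ (g = (½)*1 = ½ ≈ 0.50000)
S(E, W) = -28 - 4*E (S(E, W) = -28 + 4*(-E) = -28 - 4*E)
o(O) = 2 + 1/O - O/8 (o(O) = 2 + (1/O + O/(-28 - 4*(-5))) = 2 + (1/O + O/(-28 + 20)) = 2 + (1/O + O/(-8)) = 2 + (1/O + O*(-⅛)) = 2 + (1/O - O/8) = 2 + 1/O - O/8)
b(x) = x + x*(2 + 1/x - x/8) (b(x) = (2 + 1/x - x/8)*x + x = x*(2 + 1/x - x/8) + x = x + x*(2 + 1/x - x/8))
54*(-b(11)) = 54*(-(1 + (⅛)*11*(24 - 1*11))) = 54*(-(1 + (⅛)*11*(24 - 11))) = 54*(-(1 + (⅛)*11*13)) = 54*(-(1 + 143/8)) = 54*(-1*151/8) = 54*(-151/8) = -4077/4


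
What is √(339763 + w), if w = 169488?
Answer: √509251 ≈ 713.62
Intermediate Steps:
√(339763 + w) = √(339763 + 169488) = √509251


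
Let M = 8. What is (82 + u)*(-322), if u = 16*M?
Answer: -67620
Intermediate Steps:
u = 128 (u = 16*8 = 128)
(82 + u)*(-322) = (82 + 128)*(-322) = 210*(-322) = -67620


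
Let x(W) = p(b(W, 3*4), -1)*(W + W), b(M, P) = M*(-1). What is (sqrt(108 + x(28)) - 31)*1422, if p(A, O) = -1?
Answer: -44082 + 2844*sqrt(13) ≈ -33828.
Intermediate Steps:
b(M, P) = -M
x(W) = -2*W (x(W) = -(W + W) = -2*W)
(sqrt(108 + x(28)) - 31)*1422 = (sqrt(108 - 2*28) - 31)*1422 = (sqrt(108 - 56) - 31)*1422 = (sqrt(52) - 31)*1422 = (2*sqrt(13) - 31)*1422 = (-31 + 2*sqrt(13))*1422 = -44082 + 2844*sqrt(13)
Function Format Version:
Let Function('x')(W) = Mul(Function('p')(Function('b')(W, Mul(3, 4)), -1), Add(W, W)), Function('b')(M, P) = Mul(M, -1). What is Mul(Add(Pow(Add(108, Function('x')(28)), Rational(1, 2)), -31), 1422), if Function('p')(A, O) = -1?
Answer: Add(-44082, Mul(2844, Pow(13, Rational(1, 2)))) ≈ -33828.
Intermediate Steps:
Function('b')(M, P) = Mul(-1, M)
Function('x')(W) = Mul(-2, W) (Function('x')(W) = Mul(-1, Add(W, W)) = Mul(-1, Mul(2, W)) = Mul(-2, W))
Mul(Add(Pow(Add(108, Function('x')(28)), Rational(1, 2)), -31), 1422) = Mul(Add(Pow(Add(108, Mul(-2, 28)), Rational(1, 2)), -31), 1422) = Mul(Add(Pow(Add(108, -56), Rational(1, 2)), -31), 1422) = Mul(Add(Pow(52, Rational(1, 2)), -31), 1422) = Mul(Add(Mul(2, Pow(13, Rational(1, 2))), -31), 1422) = Mul(Add(-31, Mul(2, Pow(13, Rational(1, 2)))), 1422) = Add(-44082, Mul(2844, Pow(13, Rational(1, 2))))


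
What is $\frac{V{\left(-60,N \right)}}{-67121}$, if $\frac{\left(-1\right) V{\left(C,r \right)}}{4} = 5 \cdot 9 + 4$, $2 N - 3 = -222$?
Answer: $\frac{196}{67121} \approx 0.0029201$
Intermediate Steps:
$N = - \frac{219}{2}$ ($N = \frac{3}{2} + \frac{1}{2} \left(-222\right) = \frac{3}{2} - 111 = - \frac{219}{2} \approx -109.5$)
$V{\left(C,r \right)} = -196$ ($V{\left(C,r \right)} = - 4 \left(5 \cdot 9 + 4\right) = - 4 \left(45 + 4\right) = \left(-4\right) 49 = -196$)
$\frac{V{\left(-60,N \right)}}{-67121} = - \frac{196}{-67121} = \left(-196\right) \left(- \frac{1}{67121}\right) = \frac{196}{67121}$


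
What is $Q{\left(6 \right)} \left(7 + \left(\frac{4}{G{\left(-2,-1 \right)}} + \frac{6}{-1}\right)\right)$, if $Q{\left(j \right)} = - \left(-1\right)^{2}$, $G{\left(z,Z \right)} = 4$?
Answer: $-2$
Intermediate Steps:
$Q{\left(j \right)} = -1$ ($Q{\left(j \right)} = \left(-1\right) 1 = -1$)
$Q{\left(6 \right)} \left(7 + \left(\frac{4}{G{\left(-2,-1 \right)}} + \frac{6}{-1}\right)\right) = - (7 + \left(\frac{4}{4} + \frac{6}{-1}\right)) = - (7 + \left(4 \cdot \frac{1}{4} + 6 \left(-1\right)\right)) = - (7 + \left(1 - 6\right)) = - (7 - 5) = \left(-1\right) 2 = -2$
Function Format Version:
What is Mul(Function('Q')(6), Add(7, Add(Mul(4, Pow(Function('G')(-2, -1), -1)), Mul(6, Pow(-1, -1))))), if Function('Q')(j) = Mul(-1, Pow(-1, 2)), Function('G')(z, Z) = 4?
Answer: -2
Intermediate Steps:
Function('Q')(j) = -1 (Function('Q')(j) = Mul(-1, 1) = -1)
Mul(Function('Q')(6), Add(7, Add(Mul(4, Pow(Function('G')(-2, -1), -1)), Mul(6, Pow(-1, -1))))) = Mul(-1, Add(7, Add(Mul(4, Pow(4, -1)), Mul(6, Pow(-1, -1))))) = Mul(-1, Add(7, Add(Mul(4, Rational(1, 4)), Mul(6, -1)))) = Mul(-1, Add(7, Add(1, -6))) = Mul(-1, Add(7, -5)) = Mul(-1, 2) = -2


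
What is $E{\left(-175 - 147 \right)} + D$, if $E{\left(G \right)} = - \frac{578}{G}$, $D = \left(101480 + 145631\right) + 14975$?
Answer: $\frac{42196135}{161} \approx 2.6209 \cdot 10^{5}$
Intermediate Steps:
$D = 262086$ ($D = 247111 + 14975 = 262086$)
$E{\left(-175 - 147 \right)} + D = - \frac{578}{-175 - 147} + 262086 = - \frac{578}{-322} + 262086 = \left(-578\right) \left(- \frac{1}{322}\right) + 262086 = \frac{289}{161} + 262086 = \frac{42196135}{161}$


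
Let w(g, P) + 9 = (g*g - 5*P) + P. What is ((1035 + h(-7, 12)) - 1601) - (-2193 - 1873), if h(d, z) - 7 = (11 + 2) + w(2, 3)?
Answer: 3503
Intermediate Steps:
w(g, P) = -9 + g² - 4*P (w(g, P) = -9 + ((g*g - 5*P) + P) = -9 + ((g² - 5*P) + P) = -9 + (g² - 4*P) = -9 + g² - 4*P)
h(d, z) = 3 (h(d, z) = 7 + ((11 + 2) + (-9 + 2² - 4*3)) = 7 + (13 + (-9 + 4 - 12)) = 7 + (13 - 17) = 7 - 4 = 3)
((1035 + h(-7, 12)) - 1601) - (-2193 - 1873) = ((1035 + 3) - 1601) - (-2193 - 1873) = (1038 - 1601) - 1*(-4066) = -563 + 4066 = 3503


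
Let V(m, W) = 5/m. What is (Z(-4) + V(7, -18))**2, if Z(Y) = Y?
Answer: 529/49 ≈ 10.796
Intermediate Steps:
(Z(-4) + V(7, -18))**2 = (-4 + 5/7)**2 = (-23/7)**2 = 529/49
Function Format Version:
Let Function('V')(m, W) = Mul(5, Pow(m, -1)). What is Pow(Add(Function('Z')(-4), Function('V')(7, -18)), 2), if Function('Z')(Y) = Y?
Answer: Rational(529, 49) ≈ 10.796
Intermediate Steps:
Pow(Add(Function('Z')(-4), Function('V')(7, -18)), 2) = Pow(Add(-4, Mul(5, Pow(7, -1))), 2) = Pow(Add(-4, Mul(5, Rational(1, 7))), 2) = Pow(Add(-4, Rational(5, 7)), 2) = Pow(Rational(-23, 7), 2) = Rational(529, 49)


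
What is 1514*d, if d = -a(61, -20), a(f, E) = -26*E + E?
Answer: -757000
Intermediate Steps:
a(f, E) = -25*E
d = -500 (d = -(-25)*(-20) = -1*500 = -500)
1514*d = 1514*(-500) = -757000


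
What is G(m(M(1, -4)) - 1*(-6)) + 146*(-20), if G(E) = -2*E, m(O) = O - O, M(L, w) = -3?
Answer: -2932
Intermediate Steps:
m(O) = 0
G(m(M(1, -4)) - 1*(-6)) + 146*(-20) = -2*(0 - 1*(-6)) + 146*(-20) = -2*(0 + 6) - 2920 = -2*6 - 2920 = -12 - 2920 = -2932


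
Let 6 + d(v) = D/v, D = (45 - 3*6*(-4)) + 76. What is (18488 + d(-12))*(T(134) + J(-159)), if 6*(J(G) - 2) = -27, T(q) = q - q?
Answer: -1107955/24 ≈ -46165.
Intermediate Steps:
D = 193 (D = (45 - 18*(-4)) + 76 = (45 + 72) + 76 = 117 + 76 = 193)
T(q) = 0
J(G) = -5/2 (J(G) = 2 + (1/6)*(-27) = 2 - 9/2 = -5/2)
d(v) = -6 + 193/v
(18488 + d(-12))*(T(134) + J(-159)) = (18488 + (-6 + 193/(-12)))*(0 - 5/2) = (18488 + (-6 + 193*(-1/12)))*(-5/2) = (18488 + (-6 - 193/12))*(-5/2) = (18488 - 265/12)*(-5/2) = (221591/12)*(-5/2) = -1107955/24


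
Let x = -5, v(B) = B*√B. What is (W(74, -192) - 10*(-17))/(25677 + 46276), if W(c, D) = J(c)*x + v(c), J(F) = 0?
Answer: 170/71953 + 74*√74/71953 ≈ 0.011210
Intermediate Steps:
v(B) = B^(3/2)
W(c, D) = c^(3/2) (W(c, D) = 0*(-5) + c^(3/2) = 0 + c^(3/2) = c^(3/2))
(W(74, -192) - 10*(-17))/(25677 + 46276) = (74^(3/2) - 10*(-17))/(25677 + 46276) = (74*√74 + 170)/71953 = (170 + 74*√74)*(1/71953) = 170/71953 + 74*√74/71953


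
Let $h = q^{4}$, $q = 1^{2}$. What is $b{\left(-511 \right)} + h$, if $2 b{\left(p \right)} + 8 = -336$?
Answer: $-171$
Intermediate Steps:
$b{\left(p \right)} = -172$ ($b{\left(p \right)} = -4 + \frac{1}{2} \left(-336\right) = -4 - 168 = -172$)
$q = 1$
$h = 1$ ($h = 1^{4} = 1$)
$b{\left(-511 \right)} + h = -172 + 1 = -171$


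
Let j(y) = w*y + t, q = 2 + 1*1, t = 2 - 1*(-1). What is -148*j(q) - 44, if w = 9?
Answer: -4484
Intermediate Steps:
t = 3 (t = 2 + 1 = 3)
q = 3 (q = 2 + 1 = 3)
j(y) = 3 + 9*y (j(y) = 9*y + 3 = 3 + 9*y)
-148*j(q) - 44 = -148*(3 + 9*3) - 44 = -148*(3 + 27) - 44 = -148*30 - 44 = -4440 - 44 = -4484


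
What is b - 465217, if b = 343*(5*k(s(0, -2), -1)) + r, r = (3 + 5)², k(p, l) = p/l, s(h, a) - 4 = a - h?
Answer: -468583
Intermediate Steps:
s(h, a) = 4 + a - h (s(h, a) = 4 + (a - h) = 4 + a - h)
r = 64 (r = 8² = 64)
b = -3366 (b = 343*(5*((4 - 2 - 1*0)/(-1))) + 64 = 343*(5*((4 - 2 + 0)*(-1))) + 64 = 343*(5*(2*(-1))) + 64 = 343*(5*(-2)) + 64 = 343*(-10) + 64 = -3430 + 64 = -3366)
b - 465217 = -3366 - 465217 = -468583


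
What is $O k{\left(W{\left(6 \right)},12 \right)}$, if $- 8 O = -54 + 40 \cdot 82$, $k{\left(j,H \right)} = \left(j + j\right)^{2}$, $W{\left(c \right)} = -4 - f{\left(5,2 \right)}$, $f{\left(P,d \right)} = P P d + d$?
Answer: $-5058368$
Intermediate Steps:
$f{\left(P,d \right)} = d + d P^{2}$ ($f{\left(P,d \right)} = P^{2} d + d = d P^{2} + d = d + d P^{2}$)
$W{\left(c \right)} = -56$ ($W{\left(c \right)} = -4 - 2 \left(1 + 5^{2}\right) = -4 - 2 \left(1 + 25\right) = -4 - 2 \cdot 26 = -4 - 52 = -56$)
$k{\left(j,H \right)} = 4 j^{2}$ ($k{\left(j,H \right)} = \left(2 j\right)^{2} = 4 j^{2}$)
$O = - \frac{1613}{4}$ ($O = - \frac{-54 + 40 \cdot 82}{8} = - \frac{-54 + 3280}{8} = \left(- \frac{1}{8}\right) 3226 = - \frac{1613}{4} \approx -403.25$)
$O k{\left(W{\left(6 \right)},12 \right)} = - \frac{1613 \cdot 4 \left(-56\right)^{2}}{4} = - \frac{1613 \cdot 4 \cdot 3136}{4} = \left(- \frac{1613}{4}\right) 12544 = -5058368$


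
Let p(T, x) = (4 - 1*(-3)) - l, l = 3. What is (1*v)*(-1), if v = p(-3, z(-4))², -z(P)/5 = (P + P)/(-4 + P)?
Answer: -16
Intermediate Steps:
z(P) = -10*P/(-4 + P) (z(P) = -5*(P + P)/(-4 + P) = -5*2*P/(-4 + P) = -10*P/(-4 + P))
p(T, x) = 4 (p(T, x) = (4 - 1*(-3)) - 1*3 = (4 + 3) - 3 = 7 - 3 = 4)
v = 16 (v = 4² = 16)
(1*v)*(-1) = (1*16)*(-1) = 16*(-1) = -16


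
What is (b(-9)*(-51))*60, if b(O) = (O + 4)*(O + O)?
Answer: -275400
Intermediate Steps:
b(O) = 2*O*(4 + O) (b(O) = (4 + O)*(2*O) = 2*O*(4 + O))
(b(-9)*(-51))*60 = ((2*(-9)*(4 - 9))*(-51))*60 = ((2*(-9)*(-5))*(-51))*60 = (90*(-51))*60 = -4590*60 = -275400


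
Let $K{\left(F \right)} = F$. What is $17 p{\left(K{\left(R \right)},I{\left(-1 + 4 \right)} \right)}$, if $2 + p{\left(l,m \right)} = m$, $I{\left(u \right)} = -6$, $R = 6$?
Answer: $-136$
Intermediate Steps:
$p{\left(l,m \right)} = -2 + m$
$17 p{\left(K{\left(R \right)},I{\left(-1 + 4 \right)} \right)} = 17 \left(-2 - 6\right) = 17 \left(-8\right) = -136$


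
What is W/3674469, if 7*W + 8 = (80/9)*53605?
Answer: 4288328/231491547 ≈ 0.018525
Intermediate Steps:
W = 4288328/63 (W = -8/7 + ((80/9)*53605)/7 = -8/7 + (1/7)*(4288400/9) = -8/7 + 4288400/63 = 4288328/63 ≈ 68069.)
W/3674469 = (4288328/63)/3674469 = (4288328/63)*(1/3674469) = 4288328/231491547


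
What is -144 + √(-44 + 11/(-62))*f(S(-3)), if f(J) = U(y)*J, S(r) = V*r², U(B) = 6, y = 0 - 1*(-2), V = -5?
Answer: -144 - 135*I*√169818/31 ≈ -144.0 - 1794.6*I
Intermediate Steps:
y = 2 (y = 0 + 2 = 2)
S(r) = -5*r²
f(J) = 6*J
-144 + √(-44 + 11/(-62))*f(S(-3)) = -144 + √(-44 + 11/(-62))*(6*(-5*(-3)²)) = -144 + √(-44 + 11*(-1/62))*(6*(-5*9)) = -144 + √(-44 - 11/62)*(6*(-45)) = -144 + √(-2739/62)*(-270) = -144 + (I*√169818/62)*(-270) = -144 - 135*I*√169818/31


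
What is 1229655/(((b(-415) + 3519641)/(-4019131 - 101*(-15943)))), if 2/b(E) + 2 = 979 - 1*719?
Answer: -38211105139956/45403369 ≈ -8.4159e+5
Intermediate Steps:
b(E) = 1/129 (b(E) = 2/(-2 + (979 - 1*719)) = 2/(-2 + (979 - 719)) = 2/(-2 + 260) = 2/258 = 2*(1/258) = 1/129)
1229655/(((b(-415) + 3519641)/(-4019131 - 101*(-15943)))) = 1229655/(((1/129 + 3519641)/(-4019131 - 101*(-15943)))) = 1229655/((454033690/(129*(-4019131 + 1610243)))) = 1229655/(((454033690/129)/(-2408888))) = 1229655/(((454033690/129)*(-1/2408888))) = 1229655/(-227016845/155373276) = 1229655*(-155373276/227016845) = -38211105139956/45403369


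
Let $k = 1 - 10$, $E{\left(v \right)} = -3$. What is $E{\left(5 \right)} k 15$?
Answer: $405$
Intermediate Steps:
$k = -9$
$E{\left(5 \right)} k 15 = \left(-3\right) \left(-9\right) 15 = 27 \cdot 15 = 405$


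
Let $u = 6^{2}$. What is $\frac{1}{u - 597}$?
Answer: $- \frac{1}{561} \approx -0.0017825$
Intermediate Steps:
$u = 36$
$\frac{1}{u - 597} = \frac{1}{36 - 597} = \frac{1}{-561} = - \frac{1}{561}$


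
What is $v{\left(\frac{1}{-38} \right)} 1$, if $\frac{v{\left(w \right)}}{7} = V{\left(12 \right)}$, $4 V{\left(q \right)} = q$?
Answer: $21$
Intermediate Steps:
$V{\left(q \right)} = \frac{q}{4}$
$v{\left(w \right)} = 21$ ($v{\left(w \right)} = 7 \cdot \frac{1}{4} \cdot 12 = 7 \cdot 3 = 21$)
$v{\left(\frac{1}{-38} \right)} 1 = 21 \cdot 1 = 21$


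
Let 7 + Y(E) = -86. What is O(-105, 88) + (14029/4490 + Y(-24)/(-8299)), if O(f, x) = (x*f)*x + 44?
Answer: -30297135736519/37262510 ≈ -8.1307e+5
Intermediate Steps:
Y(E) = -93 (Y(E) = -7 - 86 = -93)
O(f, x) = 44 + f*x**2 (O(f, x) = (f*x)*x + 44 = f*x**2 + 44 = 44 + f*x**2)
O(-105, 88) + (14029/4490 + Y(-24)/(-8299)) = (44 - 105*88**2) + (14029/4490 - 93/(-8299)) = (44 - 105*7744) + (14029*(1/4490) - 93*(-1/8299)) = (44 - 813120) + (14029/4490 + 93/8299) = -813076 + 116844241/37262510 = -30297135736519/37262510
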